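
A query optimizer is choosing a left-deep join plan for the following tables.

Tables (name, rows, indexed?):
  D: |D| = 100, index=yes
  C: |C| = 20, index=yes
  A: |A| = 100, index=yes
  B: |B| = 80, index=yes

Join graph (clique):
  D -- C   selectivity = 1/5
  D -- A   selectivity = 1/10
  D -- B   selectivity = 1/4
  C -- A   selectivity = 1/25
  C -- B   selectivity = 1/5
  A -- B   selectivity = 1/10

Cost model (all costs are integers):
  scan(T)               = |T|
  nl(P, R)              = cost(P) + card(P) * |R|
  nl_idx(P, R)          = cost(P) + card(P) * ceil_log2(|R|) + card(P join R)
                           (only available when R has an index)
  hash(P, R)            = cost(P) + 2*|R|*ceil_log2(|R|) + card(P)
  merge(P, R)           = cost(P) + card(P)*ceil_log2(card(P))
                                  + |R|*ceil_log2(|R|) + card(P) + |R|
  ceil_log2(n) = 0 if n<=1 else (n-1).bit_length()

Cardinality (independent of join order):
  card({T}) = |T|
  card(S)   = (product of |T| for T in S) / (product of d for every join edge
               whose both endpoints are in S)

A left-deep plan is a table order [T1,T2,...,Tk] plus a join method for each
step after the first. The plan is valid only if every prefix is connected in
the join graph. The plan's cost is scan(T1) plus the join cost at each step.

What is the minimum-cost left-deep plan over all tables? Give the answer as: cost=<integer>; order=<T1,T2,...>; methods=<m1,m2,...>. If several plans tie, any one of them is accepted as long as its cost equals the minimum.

Selinger DP (subsets sized 1..n):
  {D}: scan cost=100, card=100
  {C}: scan cost=20, card=20
  {A}: scan cost=100, card=100
  {B}: scan cost=80, card=80
  {CD}: card=400; try (C,hash)→400, (D,nl_idx)→560, (D,merge)→940, (C,nl_idx)→1000, (C,merge)→1020, (D,hash)→1440 …(+2); best=400 via (C,hash)
  {AD}: card=1000; try (D,hash)→1600, (A,hash)→1600, (D,merge)→1700, (A,merge)→1700, (D,nl_idx)→1800, (A,nl_idx)→1800 …(+2); best=1600 via (D,hash)
  {BD}: card=2000; try (B,hash)→1320, (D,merge)→1520, (B,merge)→1540, (D,hash)→1560, (D,nl_idx)→2640, (B,nl_idx)→2800 …(+2); best=1320 via (B,hash)
  {AC}: card=80; try (A,nl_idx)→240, (C,hash)→400, (C,nl_idx)→680, (A,merge)→940, (C,merge)→1020, (A,hash)→1440 …(+2); best=240 via (A,nl_idx)
  {BC}: card=320; try (C,hash)→360, (B,nl_idx)→480, (B,merge)→780, (C,nl_idx)→800, (C,merge)→840, (B,hash)→1160 …(+2); best=360 via (C,hash)
  {AB}: card=800; try (B,hash)→1320, (A,nl_idx)→1440, (A,merge)→1520, (B,merge)→1540, (A,hash)→1560, (B,nl_idx)→1600 …(+2); best=1320 via (B,hash)
  {ACD}: card=160; try (D,nl_idx)→960, (D,merge)→1680, (D,hash)→1720, (A,hash)→2200, (C,hash)→2800, (A,nl_idx)→3360 …(+6); best=960 via (D,nl_idx)
  {BCD}: card=1600; try (B,hash)→1920, (D,hash)→2080, (C,hash)→3520, (D,nl_idx)→4200, (D,merge)→4360, (B,nl_idx)→4800 …(+6); best=1920 via (B,hash)
  {ABD}: card=2000; try (D,hash)→3520, (B,hash)→3720, (A,hash)→4720, (D,nl_idx)→8920, (B,nl_idx)→10600, (D,merge)→10920 …(+6); best=3520 via (D,hash)
  {ABC}: card=128; try (B,nl_idx)→928, (B,hash)→1440, (B,merge)→1520, (A,hash)→2080, (C,hash)→2320, (A,nl_idx)→2728 …(+6); best=928 via (B,nl_idx)
  {ABCD}: card=64; try (D,nl_idx)→1888, (B,nl_idx)→2144, (B,hash)→2240, (D,hash)→2456, (D,merge)→2752, (B,merge)→3040 …(+10); best=1888 via (D,nl_idx)

cost=1888; order=C,A,B,D; methods=nl_idx,nl_idx,nl_idx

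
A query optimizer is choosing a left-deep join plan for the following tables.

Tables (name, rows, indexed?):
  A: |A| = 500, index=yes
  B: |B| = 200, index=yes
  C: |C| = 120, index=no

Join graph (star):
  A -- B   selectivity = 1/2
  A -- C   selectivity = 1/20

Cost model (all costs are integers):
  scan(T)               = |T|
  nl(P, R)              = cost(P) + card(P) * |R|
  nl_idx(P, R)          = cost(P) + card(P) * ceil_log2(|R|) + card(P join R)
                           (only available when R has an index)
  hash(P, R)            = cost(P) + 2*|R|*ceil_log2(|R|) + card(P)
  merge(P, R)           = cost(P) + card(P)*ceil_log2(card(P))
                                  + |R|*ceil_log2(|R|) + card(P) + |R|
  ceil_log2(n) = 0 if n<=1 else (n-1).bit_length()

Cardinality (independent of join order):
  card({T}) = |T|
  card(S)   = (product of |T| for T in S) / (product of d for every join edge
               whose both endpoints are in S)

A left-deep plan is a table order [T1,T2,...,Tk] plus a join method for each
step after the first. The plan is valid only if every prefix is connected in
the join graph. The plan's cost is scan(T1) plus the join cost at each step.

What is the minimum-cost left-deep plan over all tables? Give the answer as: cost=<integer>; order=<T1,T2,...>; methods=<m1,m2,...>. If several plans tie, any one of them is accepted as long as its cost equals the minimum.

cost=8880; order=A,C,B; methods=hash,hash

Selinger DP (subsets sized 1..n):
  {A}: scan cost=500, card=500
  {B}: scan cost=200, card=200
  {C}: scan cost=120, card=120
  {AB}: card=50000; try (B,hash)→4200, (A,merge)→7000, (B,merge)→7300, (A,hash)→9400, (A,nl_idx)→52000, (B,nl_idx)→54500 …(+2); best=4200 via (B,hash)
  {AC}: card=3000; try (C,hash)→2680, (A,nl_idx)→4200, (A,merge)→6080, (C,merge)→6460, (A,hash)→9240, (A,nl)→60120 …(+1); best=2680 via (C,hash)
  {ABC}: card=300000; try (B,hash)→8880, (B,merge)→43480, (C,hash)→55880, (B,nl_idx)→326680, (B,nl)→602680, (C,merge)→855160 …(+1); best=8880 via (B,hash)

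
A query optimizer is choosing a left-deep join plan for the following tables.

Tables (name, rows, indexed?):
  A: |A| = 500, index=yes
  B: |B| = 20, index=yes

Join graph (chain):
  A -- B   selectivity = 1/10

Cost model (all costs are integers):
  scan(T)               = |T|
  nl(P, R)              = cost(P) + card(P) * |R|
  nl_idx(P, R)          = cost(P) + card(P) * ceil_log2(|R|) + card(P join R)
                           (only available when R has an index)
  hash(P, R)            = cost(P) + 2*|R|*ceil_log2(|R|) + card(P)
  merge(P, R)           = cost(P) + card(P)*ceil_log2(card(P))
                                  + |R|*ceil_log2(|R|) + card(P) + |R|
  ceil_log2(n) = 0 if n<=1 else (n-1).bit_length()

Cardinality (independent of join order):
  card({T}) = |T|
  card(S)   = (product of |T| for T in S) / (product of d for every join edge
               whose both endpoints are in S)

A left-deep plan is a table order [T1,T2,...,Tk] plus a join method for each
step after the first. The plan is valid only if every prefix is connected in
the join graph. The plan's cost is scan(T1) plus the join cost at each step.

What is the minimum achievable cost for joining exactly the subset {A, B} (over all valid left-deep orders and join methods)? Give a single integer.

1200

Selinger DP over subsets of {A,B}:
  {A}: scan cost=500, card=500
  {B}: scan cost=20, card=20
  {AB}: card=1000; try (B,hash)→1200, (A,nl_idx)→1200, (B,nl_idx)→4000, (A,merge)→5140, (B,merge)→5620, (A,hash)→9040 …(+2); best=1200 via (B,hash)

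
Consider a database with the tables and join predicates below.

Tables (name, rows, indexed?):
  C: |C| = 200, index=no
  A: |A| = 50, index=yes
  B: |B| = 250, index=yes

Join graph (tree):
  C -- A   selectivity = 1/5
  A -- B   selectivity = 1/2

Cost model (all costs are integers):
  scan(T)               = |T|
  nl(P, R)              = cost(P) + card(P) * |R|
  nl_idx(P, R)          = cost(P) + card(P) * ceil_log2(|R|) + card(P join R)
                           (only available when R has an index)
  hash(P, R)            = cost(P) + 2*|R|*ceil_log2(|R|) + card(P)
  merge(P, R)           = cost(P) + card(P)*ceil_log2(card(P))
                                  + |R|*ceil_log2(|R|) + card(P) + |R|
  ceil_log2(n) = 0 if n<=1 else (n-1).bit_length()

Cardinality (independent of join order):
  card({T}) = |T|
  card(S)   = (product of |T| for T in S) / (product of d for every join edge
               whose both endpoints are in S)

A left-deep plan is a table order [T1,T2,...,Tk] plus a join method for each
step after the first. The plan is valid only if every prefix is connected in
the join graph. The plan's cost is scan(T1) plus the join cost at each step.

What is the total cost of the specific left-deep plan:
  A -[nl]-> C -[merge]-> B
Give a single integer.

36300

step 1: scan A: cost=50, card=50
step 2: join C via nl
    card(P join C) = 50*200/(5) = 2000
    cost = 50 + 50*200 = 10050
step 3: join B via merge
    card(P join B) = 2000*250/(2) = 250000
    cost = 10050 + 2000*11 + 250*8 + 2000 + 250 = 36300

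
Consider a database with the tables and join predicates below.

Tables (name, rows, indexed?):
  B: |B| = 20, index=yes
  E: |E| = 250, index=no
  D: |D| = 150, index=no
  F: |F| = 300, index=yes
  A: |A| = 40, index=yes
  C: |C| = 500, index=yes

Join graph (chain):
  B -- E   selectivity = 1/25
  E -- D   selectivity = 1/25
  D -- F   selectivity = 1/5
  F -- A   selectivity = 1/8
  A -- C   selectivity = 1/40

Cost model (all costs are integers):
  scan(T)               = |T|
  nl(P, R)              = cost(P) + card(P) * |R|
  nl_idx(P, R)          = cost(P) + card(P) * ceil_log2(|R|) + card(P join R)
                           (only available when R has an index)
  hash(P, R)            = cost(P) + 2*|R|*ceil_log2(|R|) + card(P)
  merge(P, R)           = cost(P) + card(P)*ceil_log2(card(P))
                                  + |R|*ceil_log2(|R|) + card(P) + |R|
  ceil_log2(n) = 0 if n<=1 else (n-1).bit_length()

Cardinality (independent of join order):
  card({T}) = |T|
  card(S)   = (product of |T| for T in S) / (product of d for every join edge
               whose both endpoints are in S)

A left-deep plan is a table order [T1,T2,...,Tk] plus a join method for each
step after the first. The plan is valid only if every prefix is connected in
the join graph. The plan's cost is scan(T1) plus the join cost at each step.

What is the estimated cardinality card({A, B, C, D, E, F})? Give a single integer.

4500000

Tables in S: A(40), B(20), C(500), D(150), E(250), F(300)
Edges inside S: B-E(d=25), E-D(d=25), D-F(d=5), F-A(d=8), A-C(d=40)
numerator = 40 * 20 * 500 * 150 * 250 * 300 = 4500000000000
denominator = 25 * 25 * 5 * 8 * 40 = 1000000
card(S) = 4500000000000 / 1000000 = 4500000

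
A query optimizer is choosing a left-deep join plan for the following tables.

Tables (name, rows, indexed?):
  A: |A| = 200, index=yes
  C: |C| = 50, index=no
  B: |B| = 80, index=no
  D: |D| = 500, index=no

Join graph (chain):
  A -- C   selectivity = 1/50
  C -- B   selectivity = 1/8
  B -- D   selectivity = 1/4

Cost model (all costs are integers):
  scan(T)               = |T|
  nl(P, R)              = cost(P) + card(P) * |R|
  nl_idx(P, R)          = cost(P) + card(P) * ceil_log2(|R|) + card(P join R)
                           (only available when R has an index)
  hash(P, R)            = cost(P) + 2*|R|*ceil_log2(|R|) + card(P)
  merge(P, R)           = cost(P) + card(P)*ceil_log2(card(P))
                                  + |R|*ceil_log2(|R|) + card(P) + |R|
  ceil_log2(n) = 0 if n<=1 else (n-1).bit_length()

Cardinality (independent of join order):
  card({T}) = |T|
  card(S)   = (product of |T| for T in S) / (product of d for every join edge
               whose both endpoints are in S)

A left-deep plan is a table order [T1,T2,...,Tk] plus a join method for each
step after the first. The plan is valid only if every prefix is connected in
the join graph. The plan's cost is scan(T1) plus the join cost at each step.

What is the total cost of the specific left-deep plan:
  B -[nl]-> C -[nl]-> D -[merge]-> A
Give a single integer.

1318380

step 1: scan B: cost=80, card=80
step 2: join C via nl
    card(P join C) = 80*50/(8) = 500
    cost = 80 + 80*50 = 4080
step 3: join D via nl
    card(P join D) = 500*500/(4) = 62500
    cost = 4080 + 500*500 = 254080
step 4: join A via merge
    card(P join A) = 62500*200/(50) = 250000
    cost = 254080 + 62500*16 + 200*8 + 62500 + 200 = 1318380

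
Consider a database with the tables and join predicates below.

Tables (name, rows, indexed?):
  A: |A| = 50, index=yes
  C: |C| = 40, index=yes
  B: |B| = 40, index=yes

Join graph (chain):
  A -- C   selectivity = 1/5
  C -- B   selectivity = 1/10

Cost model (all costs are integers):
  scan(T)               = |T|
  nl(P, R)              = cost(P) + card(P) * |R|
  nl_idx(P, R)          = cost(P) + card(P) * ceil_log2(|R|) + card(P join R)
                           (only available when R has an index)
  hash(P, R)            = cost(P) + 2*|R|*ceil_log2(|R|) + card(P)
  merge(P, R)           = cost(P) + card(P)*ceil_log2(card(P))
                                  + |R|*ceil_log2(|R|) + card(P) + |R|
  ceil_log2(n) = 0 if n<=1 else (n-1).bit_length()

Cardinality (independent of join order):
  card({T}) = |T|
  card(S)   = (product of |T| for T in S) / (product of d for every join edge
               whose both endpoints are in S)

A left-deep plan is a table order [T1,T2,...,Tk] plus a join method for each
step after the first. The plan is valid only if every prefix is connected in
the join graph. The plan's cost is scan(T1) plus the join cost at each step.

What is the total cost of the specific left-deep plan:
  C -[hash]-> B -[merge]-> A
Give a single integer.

2350

step 1: scan C: cost=40, card=40
step 2: join B via hash
    card(P join B) = 40*40/(10) = 160
    cost = 40 + 2*40*6 + 40 = 560
step 3: join A via merge
    card(P join A) = 160*50/(5) = 1600
    cost = 560 + 160*8 + 50*6 + 160 + 50 = 2350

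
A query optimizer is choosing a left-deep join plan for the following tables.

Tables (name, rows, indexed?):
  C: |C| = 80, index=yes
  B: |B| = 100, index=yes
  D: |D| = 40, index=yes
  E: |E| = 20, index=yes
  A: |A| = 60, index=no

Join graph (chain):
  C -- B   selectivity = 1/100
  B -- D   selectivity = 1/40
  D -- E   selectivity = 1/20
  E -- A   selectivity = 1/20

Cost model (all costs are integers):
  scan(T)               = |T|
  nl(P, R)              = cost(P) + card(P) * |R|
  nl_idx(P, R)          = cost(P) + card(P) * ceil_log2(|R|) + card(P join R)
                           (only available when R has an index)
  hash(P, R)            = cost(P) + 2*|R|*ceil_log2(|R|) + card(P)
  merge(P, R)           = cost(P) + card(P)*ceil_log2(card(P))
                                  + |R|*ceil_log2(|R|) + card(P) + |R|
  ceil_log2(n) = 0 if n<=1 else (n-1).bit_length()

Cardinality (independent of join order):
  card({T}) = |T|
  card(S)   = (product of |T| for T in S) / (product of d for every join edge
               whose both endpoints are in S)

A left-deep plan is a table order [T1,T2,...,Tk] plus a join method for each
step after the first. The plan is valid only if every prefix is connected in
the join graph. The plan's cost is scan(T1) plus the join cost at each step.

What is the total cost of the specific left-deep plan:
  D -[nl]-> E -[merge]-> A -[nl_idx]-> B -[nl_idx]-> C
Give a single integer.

5020

step 1: scan D: cost=40, card=40
step 2: join E via nl
    card(P join E) = 40*20/(20) = 40
    cost = 40 + 40*20 = 840
step 3: join A via merge
    card(P join A) = 40*60/(20) = 120
    cost = 840 + 40*6 + 60*6 + 40 + 60 = 1540
step 4: join B via nl_idx
    card(P join B) = 120*100/(40) = 300
    cost = 1540 + 120*7 + 300 = 2680
step 5: join C via nl_idx
    card(P join C) = 300*80/(100) = 240
    cost = 2680 + 300*7 + 240 = 5020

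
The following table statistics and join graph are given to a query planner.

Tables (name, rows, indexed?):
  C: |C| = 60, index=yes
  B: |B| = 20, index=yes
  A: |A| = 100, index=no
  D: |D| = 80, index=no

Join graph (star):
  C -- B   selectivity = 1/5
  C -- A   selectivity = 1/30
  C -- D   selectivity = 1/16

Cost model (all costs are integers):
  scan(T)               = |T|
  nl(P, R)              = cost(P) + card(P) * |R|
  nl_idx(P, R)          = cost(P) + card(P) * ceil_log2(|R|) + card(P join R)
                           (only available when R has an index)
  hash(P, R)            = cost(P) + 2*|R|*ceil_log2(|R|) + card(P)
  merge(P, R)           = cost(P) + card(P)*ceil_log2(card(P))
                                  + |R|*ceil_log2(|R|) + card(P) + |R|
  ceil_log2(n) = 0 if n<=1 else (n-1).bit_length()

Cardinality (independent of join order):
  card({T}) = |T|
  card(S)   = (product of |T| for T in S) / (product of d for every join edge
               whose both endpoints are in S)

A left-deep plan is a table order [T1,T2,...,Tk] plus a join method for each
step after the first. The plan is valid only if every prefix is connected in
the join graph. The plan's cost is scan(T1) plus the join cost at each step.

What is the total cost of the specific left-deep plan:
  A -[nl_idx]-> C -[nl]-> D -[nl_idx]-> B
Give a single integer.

25900

step 1: scan A: cost=100, card=100
step 2: join C via nl_idx
    card(P join C) = 100*60/(30) = 200
    cost = 100 + 100*6 + 200 = 900
step 3: join D via nl
    card(P join D) = 200*80/(16) = 1000
    cost = 900 + 200*80 = 16900
step 4: join B via nl_idx
    card(P join B) = 1000*20/(5) = 4000
    cost = 16900 + 1000*5 + 4000 = 25900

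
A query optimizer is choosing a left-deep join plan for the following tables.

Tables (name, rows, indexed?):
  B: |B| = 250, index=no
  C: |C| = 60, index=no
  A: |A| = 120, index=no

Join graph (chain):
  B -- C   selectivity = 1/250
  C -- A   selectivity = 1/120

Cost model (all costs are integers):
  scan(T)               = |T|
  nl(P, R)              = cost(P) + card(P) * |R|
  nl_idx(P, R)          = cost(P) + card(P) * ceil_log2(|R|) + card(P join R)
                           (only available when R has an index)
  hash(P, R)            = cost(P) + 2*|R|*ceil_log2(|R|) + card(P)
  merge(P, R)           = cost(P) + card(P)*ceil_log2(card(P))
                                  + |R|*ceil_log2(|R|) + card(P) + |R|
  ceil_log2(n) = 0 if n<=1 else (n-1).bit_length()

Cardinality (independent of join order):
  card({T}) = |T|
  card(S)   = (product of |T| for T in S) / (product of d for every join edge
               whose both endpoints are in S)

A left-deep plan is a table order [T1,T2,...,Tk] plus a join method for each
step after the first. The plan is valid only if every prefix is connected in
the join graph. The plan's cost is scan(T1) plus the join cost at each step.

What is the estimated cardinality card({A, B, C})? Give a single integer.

60

Tables in S: A(120), B(250), C(60)
Edges inside S: B-C(d=250), C-A(d=120)
numerator = 120 * 250 * 60 = 1800000
denominator = 250 * 120 = 30000
card(S) = 1800000 / 30000 = 60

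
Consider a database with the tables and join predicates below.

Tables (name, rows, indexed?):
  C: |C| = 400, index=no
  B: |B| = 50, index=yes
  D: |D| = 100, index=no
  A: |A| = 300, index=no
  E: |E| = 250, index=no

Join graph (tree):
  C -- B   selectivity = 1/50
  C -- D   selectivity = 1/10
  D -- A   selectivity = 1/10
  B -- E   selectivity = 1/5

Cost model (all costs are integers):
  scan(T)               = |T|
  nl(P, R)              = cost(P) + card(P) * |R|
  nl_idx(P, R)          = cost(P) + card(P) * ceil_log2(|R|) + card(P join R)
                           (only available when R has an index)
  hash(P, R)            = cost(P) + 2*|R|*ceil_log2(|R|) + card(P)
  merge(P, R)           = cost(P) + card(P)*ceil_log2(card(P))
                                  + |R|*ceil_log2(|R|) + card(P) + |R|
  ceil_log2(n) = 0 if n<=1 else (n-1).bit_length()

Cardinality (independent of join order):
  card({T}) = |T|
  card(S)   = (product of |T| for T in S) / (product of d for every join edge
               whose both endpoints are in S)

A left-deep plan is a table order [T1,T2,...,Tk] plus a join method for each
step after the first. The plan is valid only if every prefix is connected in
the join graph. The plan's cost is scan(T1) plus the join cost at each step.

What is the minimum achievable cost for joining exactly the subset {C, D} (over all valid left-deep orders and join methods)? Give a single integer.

2200

Selinger DP over subsets of {C,D}:
  {C}: scan cost=400, card=400
  {D}: scan cost=100, card=100
  {CD}: card=4000; try (D,hash)→2200, (C,merge)→4900, (D,merge)→5200, (C,hash)→7400, (C,nl)→40100, (D,nl)→40400; best=2200 via (D,hash)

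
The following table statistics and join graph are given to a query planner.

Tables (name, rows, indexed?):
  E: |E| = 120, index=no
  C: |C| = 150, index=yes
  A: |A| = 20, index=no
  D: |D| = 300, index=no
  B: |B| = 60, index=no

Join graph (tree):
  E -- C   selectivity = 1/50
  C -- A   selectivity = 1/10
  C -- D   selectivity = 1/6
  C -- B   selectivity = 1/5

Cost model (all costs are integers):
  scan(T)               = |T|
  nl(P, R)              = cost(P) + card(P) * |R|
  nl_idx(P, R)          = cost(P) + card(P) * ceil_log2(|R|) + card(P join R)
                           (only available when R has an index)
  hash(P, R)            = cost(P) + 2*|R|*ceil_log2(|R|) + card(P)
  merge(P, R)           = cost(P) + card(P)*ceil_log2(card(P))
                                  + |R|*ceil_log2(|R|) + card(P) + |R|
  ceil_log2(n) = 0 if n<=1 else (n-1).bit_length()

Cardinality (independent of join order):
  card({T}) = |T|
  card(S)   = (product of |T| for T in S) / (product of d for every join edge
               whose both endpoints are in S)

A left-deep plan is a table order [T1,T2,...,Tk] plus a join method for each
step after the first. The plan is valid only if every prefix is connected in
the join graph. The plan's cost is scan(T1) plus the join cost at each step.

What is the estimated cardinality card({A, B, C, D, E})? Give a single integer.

Tables in S: A(20), B(60), C(150), D(300), E(120)
Edges inside S: E-C(d=50), C-A(d=10), C-D(d=6), C-B(d=5)
numerator = 20 * 60 * 150 * 300 * 120 = 6480000000
denominator = 50 * 10 * 6 * 5 = 15000
card(S) = 6480000000 / 15000 = 432000

432000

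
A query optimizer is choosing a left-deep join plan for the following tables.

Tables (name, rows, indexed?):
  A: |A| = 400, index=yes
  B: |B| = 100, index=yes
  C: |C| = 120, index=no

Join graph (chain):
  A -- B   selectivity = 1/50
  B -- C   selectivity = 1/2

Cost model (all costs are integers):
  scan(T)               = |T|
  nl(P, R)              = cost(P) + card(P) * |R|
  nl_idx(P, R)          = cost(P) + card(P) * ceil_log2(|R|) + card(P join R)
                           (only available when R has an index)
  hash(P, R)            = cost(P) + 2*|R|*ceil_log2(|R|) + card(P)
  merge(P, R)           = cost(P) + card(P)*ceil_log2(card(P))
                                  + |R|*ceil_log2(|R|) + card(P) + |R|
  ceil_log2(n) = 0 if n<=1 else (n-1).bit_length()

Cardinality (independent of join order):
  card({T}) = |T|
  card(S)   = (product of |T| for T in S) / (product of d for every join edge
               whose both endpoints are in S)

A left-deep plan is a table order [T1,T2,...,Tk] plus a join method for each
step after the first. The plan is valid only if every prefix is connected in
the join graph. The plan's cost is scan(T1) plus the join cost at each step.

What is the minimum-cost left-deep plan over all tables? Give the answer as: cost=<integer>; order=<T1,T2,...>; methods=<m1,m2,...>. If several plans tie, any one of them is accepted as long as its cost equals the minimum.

Selinger DP (subsets sized 1..n):
  {A}: scan cost=400, card=400
  {B}: scan cost=100, card=100
  {C}: scan cost=120, card=120
  {AB}: card=800; try (A,nl_idx)→1800, (B,hash)→2200, (B,nl_idx)→4000, (A,merge)→4900, (B,merge)→5200, (A,hash)→7400 …(+2); best=1800 via (A,nl_idx)
  {BC}: card=6000; try (B,hash)→1640, (C,merge)→1860, (C,hash)→1880, (B,merge)→1880, (B,nl_idx)→6960, (C,nl)→12100 …(+1); best=1640 via (B,hash)
  {ABC}: card=48000; try (C,hash)→4280, (C,merge)→11560, (A,hash)→14840, (A,merge)→89640, (C,nl)→97800, (A,nl_idx)→103640 …(+1); best=4280 via (C,hash)

cost=4280; order=B,A,C; methods=nl_idx,hash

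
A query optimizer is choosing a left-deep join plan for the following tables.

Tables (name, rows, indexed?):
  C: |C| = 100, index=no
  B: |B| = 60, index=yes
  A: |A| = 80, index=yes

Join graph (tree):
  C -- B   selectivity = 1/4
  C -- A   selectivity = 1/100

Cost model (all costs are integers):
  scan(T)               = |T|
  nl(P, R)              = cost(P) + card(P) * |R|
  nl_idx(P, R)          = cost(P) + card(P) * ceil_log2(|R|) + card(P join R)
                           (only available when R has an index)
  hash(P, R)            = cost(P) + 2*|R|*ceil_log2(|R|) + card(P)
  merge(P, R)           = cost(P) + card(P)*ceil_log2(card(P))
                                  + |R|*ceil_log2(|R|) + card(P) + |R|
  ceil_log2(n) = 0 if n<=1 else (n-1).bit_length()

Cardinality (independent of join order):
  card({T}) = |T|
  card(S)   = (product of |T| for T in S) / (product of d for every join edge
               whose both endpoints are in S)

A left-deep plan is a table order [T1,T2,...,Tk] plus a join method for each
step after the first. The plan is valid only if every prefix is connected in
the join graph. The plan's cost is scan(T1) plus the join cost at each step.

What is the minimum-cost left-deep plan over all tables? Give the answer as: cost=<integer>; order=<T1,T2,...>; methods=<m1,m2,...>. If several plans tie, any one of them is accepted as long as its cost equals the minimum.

cost=1680; order=C,A,B; methods=nl_idx,hash

Selinger DP (subsets sized 1..n):
  {C}: scan cost=100, card=100
  {B}: scan cost=60, card=60
  {A}: scan cost=80, card=80
  {BC}: card=1500; try (B,hash)→920, (C,merge)→1280, (B,merge)→1320, (C,hash)→1520, (B,nl_idx)→2200, (C,nl)→6060 …(+1); best=920 via (B,hash)
  {AC}: card=80; try (A,nl_idx)→880, (A,hash)→1320, (C,merge)→1520, (A,merge)→1540, (C,hash)→1560, (C,nl)→8080 …(+1); best=880 via (A,nl_idx)
  {ABC}: card=1200; try (B,hash)→1680, (B,merge)→1940, (B,nl_idx)→2560, (A,hash)→3540, (B,nl)→5680, (A,nl_idx)→12620 …(+2); best=1680 via (B,hash)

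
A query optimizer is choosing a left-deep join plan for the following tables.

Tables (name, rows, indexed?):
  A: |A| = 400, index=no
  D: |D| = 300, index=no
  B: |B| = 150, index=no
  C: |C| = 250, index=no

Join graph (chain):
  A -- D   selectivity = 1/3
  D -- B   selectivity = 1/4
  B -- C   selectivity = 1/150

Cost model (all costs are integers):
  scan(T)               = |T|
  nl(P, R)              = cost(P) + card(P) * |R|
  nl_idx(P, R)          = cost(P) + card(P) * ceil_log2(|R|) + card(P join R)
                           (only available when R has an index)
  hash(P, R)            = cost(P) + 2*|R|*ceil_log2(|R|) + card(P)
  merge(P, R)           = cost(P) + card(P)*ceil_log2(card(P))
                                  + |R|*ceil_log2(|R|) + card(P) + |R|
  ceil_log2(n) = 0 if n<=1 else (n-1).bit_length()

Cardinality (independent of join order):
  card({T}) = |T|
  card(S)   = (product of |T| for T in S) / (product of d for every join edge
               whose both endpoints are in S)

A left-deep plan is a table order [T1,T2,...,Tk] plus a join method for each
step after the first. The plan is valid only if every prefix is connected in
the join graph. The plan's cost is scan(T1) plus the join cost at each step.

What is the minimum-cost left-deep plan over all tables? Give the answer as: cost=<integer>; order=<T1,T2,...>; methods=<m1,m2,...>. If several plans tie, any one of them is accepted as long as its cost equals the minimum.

cost=34100; order=C,B,D,A; methods=hash,merge,hash

Selinger DP (subsets sized 1..n):
  {A}: scan cost=400, card=400
  {D}: scan cost=300, card=300
  {B}: scan cost=150, card=150
  {C}: scan cost=250, card=250
  {AD}: card=40000; try (D,hash)→6200, (A,merge)→7300, (D,merge)→7400, (A,hash)→7800, (A,nl)→120300, (D,nl)→120400; best=6200 via (D,hash)
  {BD}: card=11250; try (B,hash)→3000, (D,merge)→4500, (B,merge)→4650, (D,hash)→5700, (D,nl)→45150, (B,nl)→45300; best=3000 via (B,hash)
  {BC}: card=250; try (B,hash)→2900, (C,merge)→3750, (B,merge)→3850, (C,hash)→4300, (C,nl)→37650, (B,nl)→37750; best=2900 via (B,hash)
  {ABD}: card=1500000; try (A,hash)→21450, (B,hash)→48600, (A,merge)→175750, (B,merge)→687550, (A,nl)→4503000, (B,nl)→6006200; best=21450 via (A,hash)
  {BCD}: card=18750; try (D,merge)→8150, (D,hash)→8550, (C,hash)→18250, (D,nl)→77900, (C,merge)→174000, (C,nl)→2815500; best=8150 via (D,merge)
  {ABCD}: card=2500000; try (A,hash)→34100, (A,merge)→312150, (C,hash)→1525450, (A,nl)→7508150, (C,merge)→33023700, (C,nl)→375021450; best=34100 via (A,hash)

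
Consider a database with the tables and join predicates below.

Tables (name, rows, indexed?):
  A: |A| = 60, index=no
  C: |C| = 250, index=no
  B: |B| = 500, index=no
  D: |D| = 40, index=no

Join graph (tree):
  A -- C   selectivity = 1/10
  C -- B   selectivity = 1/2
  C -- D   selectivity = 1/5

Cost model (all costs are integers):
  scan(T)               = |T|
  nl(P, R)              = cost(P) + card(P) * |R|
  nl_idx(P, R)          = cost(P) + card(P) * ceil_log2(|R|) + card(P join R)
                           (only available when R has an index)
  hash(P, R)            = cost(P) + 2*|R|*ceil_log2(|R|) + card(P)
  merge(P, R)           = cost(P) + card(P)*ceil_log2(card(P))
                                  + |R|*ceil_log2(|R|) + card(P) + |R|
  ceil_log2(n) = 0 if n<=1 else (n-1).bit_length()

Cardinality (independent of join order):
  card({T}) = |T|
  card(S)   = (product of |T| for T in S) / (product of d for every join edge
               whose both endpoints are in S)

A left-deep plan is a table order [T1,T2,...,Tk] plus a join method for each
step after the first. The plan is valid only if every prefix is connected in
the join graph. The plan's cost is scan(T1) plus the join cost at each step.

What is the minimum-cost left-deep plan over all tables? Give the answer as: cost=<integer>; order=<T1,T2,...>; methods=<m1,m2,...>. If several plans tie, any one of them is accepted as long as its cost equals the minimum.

Selinger DP (subsets sized 1..n):
  {A}: scan cost=60, card=60
  {C}: scan cost=250, card=250
  {B}: scan cost=500, card=500
  {D}: scan cost=40, card=40
  {AC}: card=1500; try (A,hash)→1220, (C,merge)→2730, (A,merge)→2920, (C,hash)→4120, (C,nl)→15060, (A,nl)→15250; best=1220 via (A,hash)
  {BC}: card=62500; try (C,hash)→5000, (B,merge)→7500, (C,merge)→7750, (B,hash)→9500, (B,nl)→125250, (C,nl)→125500; best=5000 via (C,hash)
  {CD}: card=2000; try (D,hash)→980, (C,merge)→2570, (D,merge)→2780, (C,hash)→4080, (C,nl)→10040, (D,nl)→10250; best=980 via (D,hash)
  {ABC}: card=375000; try (B,hash)→11720, (B,merge)→24220, (A,hash)→68220, (B,nl)→751220, (A,merge)→1067920, (A,nl)→3755000; best=11720 via (B,hash)
  {ACD}: card=12000; try (D,hash)→3200, (A,hash)→3700, (D,merge)→19500, (A,merge)→25400, (D,nl)→61220, (A,nl)→120980; best=3200 via (D,hash)
  {BCD}: card=500000; try (B,hash)→11980, (B,merge)→29980, (D,hash)→67980, (B,nl)→1000980, (D,merge)→1067780, (D,nl)→2505000; best=11980 via (B,hash)
  {ABCD}: card=3000000; try (B,hash)→24200, (B,merge)→188200, (D,hash)→387200, (A,hash)→512700, (B,nl)→6003200, (D,merge)→7512000 …(+3); best=24200 via (B,hash)

cost=24200; order=C,A,D,B; methods=hash,hash,hash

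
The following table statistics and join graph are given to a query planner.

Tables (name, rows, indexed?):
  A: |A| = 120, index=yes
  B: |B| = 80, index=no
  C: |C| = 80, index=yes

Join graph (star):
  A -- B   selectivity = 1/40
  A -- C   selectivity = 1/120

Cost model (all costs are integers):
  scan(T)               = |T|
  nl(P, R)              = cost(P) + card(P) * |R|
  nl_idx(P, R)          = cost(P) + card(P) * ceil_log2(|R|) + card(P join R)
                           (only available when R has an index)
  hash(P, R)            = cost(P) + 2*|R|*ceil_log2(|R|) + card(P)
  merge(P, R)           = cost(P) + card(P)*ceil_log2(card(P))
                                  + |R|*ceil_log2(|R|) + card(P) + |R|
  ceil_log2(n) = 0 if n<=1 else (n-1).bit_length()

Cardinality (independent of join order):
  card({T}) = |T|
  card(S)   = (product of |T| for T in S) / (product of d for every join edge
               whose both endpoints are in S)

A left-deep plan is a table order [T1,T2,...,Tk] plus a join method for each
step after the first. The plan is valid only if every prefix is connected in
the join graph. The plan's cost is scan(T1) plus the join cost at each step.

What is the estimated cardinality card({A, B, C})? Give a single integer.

Tables in S: A(120), B(80), C(80)
Edges inside S: A-B(d=40), A-C(d=120)
numerator = 120 * 80 * 80 = 768000
denominator = 40 * 120 = 4800
card(S) = 768000 / 4800 = 160

160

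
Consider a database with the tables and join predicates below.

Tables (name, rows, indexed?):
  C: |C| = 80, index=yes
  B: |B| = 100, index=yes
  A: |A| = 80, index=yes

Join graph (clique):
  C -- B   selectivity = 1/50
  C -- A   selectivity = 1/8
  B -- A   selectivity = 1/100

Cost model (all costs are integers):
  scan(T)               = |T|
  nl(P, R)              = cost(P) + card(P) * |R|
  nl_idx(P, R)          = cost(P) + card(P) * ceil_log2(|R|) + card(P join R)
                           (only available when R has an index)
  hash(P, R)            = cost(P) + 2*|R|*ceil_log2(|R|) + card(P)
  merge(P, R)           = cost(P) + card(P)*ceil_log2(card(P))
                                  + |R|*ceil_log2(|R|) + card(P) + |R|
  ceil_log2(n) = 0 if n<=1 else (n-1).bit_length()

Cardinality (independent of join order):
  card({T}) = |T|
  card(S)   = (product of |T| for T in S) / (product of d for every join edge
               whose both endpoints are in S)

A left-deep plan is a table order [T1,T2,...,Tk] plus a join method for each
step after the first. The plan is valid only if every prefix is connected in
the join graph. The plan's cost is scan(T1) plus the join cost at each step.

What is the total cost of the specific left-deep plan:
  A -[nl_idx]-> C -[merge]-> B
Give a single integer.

step 1: scan A: cost=80, card=80
step 2: join C via nl_idx
    card(P join C) = 80*80/(8) = 800
    cost = 80 + 80*7 + 800 = 1440
step 3: join B via merge
    card(P join B) = 800*100/(50*100) = 16
    cost = 1440 + 800*10 + 100*7 + 800 + 100 = 11040

11040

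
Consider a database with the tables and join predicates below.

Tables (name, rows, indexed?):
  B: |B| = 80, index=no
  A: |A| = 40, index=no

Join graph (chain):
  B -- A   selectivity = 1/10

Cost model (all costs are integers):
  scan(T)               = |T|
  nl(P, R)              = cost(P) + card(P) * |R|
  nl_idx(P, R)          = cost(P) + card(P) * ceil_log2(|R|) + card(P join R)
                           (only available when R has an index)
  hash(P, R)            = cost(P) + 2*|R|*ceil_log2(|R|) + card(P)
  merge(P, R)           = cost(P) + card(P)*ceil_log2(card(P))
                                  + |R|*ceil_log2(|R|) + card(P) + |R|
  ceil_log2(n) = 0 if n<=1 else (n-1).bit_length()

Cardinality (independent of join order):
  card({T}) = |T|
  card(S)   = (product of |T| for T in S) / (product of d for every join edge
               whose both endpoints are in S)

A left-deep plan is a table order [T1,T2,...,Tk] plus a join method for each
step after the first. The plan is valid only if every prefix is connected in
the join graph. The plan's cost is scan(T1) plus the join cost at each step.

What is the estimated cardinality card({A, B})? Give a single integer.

320

Tables in S: A(40), B(80)
Edges inside S: B-A(d=10)
numerator = 40 * 80 = 3200
denominator = 10 = 10
card(S) = 3200 / 10 = 320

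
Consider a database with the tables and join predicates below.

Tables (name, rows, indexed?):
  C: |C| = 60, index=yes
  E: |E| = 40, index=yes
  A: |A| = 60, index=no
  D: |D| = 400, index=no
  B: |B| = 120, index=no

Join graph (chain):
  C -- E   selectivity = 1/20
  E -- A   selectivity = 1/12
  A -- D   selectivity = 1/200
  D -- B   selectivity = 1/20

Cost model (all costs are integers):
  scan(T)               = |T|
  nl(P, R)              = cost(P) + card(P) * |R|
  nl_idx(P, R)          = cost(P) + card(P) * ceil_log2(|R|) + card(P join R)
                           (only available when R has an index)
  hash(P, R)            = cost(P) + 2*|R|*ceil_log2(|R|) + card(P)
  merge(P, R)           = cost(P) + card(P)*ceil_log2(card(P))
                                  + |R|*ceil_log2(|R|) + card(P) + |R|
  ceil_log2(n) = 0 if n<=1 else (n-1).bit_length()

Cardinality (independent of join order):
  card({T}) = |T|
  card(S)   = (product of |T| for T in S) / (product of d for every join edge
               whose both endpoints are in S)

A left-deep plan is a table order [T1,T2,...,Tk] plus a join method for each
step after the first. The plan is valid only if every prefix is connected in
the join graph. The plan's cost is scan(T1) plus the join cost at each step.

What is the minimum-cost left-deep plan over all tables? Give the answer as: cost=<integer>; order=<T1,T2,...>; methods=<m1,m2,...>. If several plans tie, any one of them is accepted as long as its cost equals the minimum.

Selinger DP (subsets sized 1..n):
  {C}: scan cost=60, card=60
  {E}: scan cost=40, card=40
  {A}: scan cost=60, card=60
  {D}: scan cost=400, card=400
  {B}: scan cost=120, card=120
  {CE}: card=120; try (C,nl_idx)→400, (E,nl_idx)→540, (E,hash)→600, (C,merge)→740, (E,merge)→760, (C,hash)→800 …(+2); best=400 via (C,nl_idx)
  {AE}: card=200; try (E,hash)→600, (E,nl_idx)→620, (A,merge)→740, (E,merge)→760, (A,hash)→800, (A,nl)→2440 …(+1); best=600 via (E,hash)
  {AD}: card=120; try (A,hash)→1520, (D,merge)→4480, (A,merge)→4820, (D,hash)→7320, (D,nl)→24060, (A,nl)→24400; best=1520 via (A,hash)
  {BD}: card=2400; try (B,hash)→2480, (D,merge)→5080, (B,merge)→5360, (D,hash)→7440, (D,nl)→48120, (B,nl)→48400; best=2480 via (B,hash)
  {ACE}: card=600; try (A,hash)→1240, (C,hash)→1520, (A,merge)→1780, (C,nl_idx)→2400, (C,merge)→2820, (A,nl)→7600 …(+1); best=1240 via (A,hash)
  {ADE}: card=400; try (E,hash)→2120, (E,nl_idx)→2640, (E,merge)→2760, (E,nl)→6320, (D,merge)→6400, (D,hash)→8000 …(+1); best=2120 via (E,hash)
  {ABD}: card=720; try (B,hash)→3320, (B,merge)→3440, (A,hash)→5600, (B,nl)→15920, (A,merge)→34100, (A,nl)→146480; best=3320 via (B,hash)
  {ACDE}: card=1200; try (C,hash)→3240, (C,nl_idx)→5720, (C,merge)→6540, (D,hash)→9040, (D,merge)→11840, (C,nl)→26120 …(+1); best=3240 via (C,hash)
  {ABDE}: card=2400; try (B,hash)→4200, (E,hash)→4520, (B,merge)→7080, (E,nl_idx)→10040, (E,merge)→11520, (E,nl)→32120 …(+1); best=4200 via (B,hash)
  {ABCDE}: card=7200; try (B,hash)→6120, (C,hash)→7320, (B,merge)→18600, (C,nl_idx)→25800, (C,merge)→35820, (B,nl)→147240 …(+1); best=6120 via (B,hash)

cost=6120; order=D,A,E,C,B; methods=hash,hash,hash,hash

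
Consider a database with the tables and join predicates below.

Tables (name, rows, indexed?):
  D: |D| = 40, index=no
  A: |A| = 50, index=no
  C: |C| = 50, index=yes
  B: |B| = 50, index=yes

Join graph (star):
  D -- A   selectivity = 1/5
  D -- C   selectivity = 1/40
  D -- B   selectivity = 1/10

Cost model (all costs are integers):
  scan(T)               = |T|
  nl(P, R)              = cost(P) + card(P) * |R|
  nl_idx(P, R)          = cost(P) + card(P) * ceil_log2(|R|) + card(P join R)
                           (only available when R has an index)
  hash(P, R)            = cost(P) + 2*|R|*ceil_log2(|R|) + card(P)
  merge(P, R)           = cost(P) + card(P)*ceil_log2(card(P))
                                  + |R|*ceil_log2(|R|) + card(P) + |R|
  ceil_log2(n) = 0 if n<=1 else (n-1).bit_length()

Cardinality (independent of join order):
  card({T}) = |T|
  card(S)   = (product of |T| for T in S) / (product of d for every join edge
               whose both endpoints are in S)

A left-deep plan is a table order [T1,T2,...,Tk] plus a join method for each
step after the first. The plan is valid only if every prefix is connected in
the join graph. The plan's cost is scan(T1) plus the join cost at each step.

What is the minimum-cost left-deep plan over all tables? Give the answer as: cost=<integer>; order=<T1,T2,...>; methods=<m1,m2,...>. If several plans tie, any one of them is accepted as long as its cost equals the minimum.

cost=1730; order=D,C,B,A; methods=nl_idx,nl_idx,hash

Selinger DP (subsets sized 1..n):
  {D}: scan cost=40, card=40
  {A}: scan cost=50, card=50
  {C}: scan cost=50, card=50
  {B}: scan cost=50, card=50
  {AD}: card=400; try (D,hash)→580, (A,merge)→670, (D,merge)→680, (A,hash)→680, (A,nl)→2040, (D,nl)→2050; best=580 via (D,hash)
  {CD}: card=50; try (C,nl_idx)→330, (D,hash)→580, (C,merge)→670, (D,merge)→680, (C,hash)→680, (C,nl)→2040 …(+1); best=330 via (C,nl_idx)
  {BD}: card=200; try (B,nl_idx)→480, (D,hash)→580, (B,merge)→670, (D,merge)→680, (B,hash)→680, (B,nl)→2040 …(+1); best=480 via (B,nl_idx)
  {ACD}: card=500; try (A,hash)→980, (A,merge)→1030, (C,hash)→1580, (A,nl)→2830, (C,nl_idx)→3480, (C,merge)→4930 …(+1); best=980 via (A,hash)
  {ABD}: card=2000; try (A,hash)→1280, (B,hash)→1580, (A,merge)→2630, (B,merge)→4930, (B,nl_idx)→4980, (A,nl)→10480 …(+1); best=1280 via (A,hash)
  {BCD}: card=250; try (B,nl_idx)→880, (B,hash)→980, (B,merge)→1030, (C,hash)→1280, (C,nl_idx)→1930, (C,merge)→2630 …(+2); best=880 via (B,nl_idx)
  {ABCD}: card=2500; try (A,hash)→1730, (B,hash)→2080, (A,merge)→3480, (C,hash)→3880, (B,merge)→6330, (B,nl_idx)→6480 …(+5); best=1730 via (A,hash)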